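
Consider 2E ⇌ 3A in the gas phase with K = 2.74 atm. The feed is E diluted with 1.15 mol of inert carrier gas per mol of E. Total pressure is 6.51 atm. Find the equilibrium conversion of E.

Take 1 mol E as basis and let X be its fractional conversion, so ξ = 0.5X.
Mole table: n_E = 1 − X; n_A = 1.5X; n_I = 1.15 (inert).
Total moles n_T = 2.15 + 0.5X.
y_i = n_i/n_T, p_i = y_i·P. K = p_A^3 / (p_E^2).
Substituting and setting equal to 2.74 atm gives a polynomial in X; the root in (0,1) is X = 0.448.

X = 0.448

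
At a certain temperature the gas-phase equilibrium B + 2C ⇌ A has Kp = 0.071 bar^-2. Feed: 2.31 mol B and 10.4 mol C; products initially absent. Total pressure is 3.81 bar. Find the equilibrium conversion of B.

Take 2.31 mol B as basis and let X be its fractional conversion, so ξ = 2.31X.
Mole table: n_B = 2.31 − 2.31X; n_C = 10.4 − 4.62X; n_A = 2.31X.
Summing: n_T = 12.7 − 4.62X.
Mole fractions y_i = n_i/n_T; Kp = p_A / (p_B p_C^2) with p_i = y_i·P.
Equating to 0.071 bar^-2 and solving on 0 < X < 1: X = 0.390.

X = 0.390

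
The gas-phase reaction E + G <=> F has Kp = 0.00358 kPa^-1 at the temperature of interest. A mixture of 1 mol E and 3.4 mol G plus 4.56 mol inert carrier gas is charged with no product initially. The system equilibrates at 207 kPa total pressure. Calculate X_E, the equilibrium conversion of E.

X = 0.213

Let X = conversion of E (basis 1 mol E); extent of reaction ξ = X.
At extent ξ: n_E = 1 − X; n_G = 3.4 − X; n_F = X; n_I = 4.56 (inert).
Total moles n_T = 8.96 − X.
y_i = n_i/n_T, p_i = y_i·P. Kp = p_F / (p_E p_G).
Setting this equal to 0.00358 kPa^-1 and taking the physical root (0 < X < 1) gives X = 0.213.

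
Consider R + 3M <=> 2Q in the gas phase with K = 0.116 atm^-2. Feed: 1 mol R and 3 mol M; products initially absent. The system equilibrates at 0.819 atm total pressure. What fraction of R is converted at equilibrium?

X = 0.143

Take 1 mol R as basis and let X be its fractional conversion, so ξ = X.
Mole table: n_R = 1 − X; n_M = 3 − 3X; n_Q = 2X.
Total moles n_T = 4 − 2X.
With p_i = (n_i/n_T)P, K = p_Q^2 / (p_R p_M^3).
Substituting and setting equal to 0.116 atm^-2 gives a polynomial in X; the root in (0,1) is X = 0.143.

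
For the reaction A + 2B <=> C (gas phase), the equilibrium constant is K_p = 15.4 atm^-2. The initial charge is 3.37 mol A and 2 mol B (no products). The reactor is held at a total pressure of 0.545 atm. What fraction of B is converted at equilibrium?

Basis: 2 mol B initially; let X = conversion of B. Extent ξ = X.
Moles: n_A = 3.37 − X; n_B = 2 − 2X; n_C = X.
Total moles n_T = 5.37 − 2X.
With p_i = (n_i/n_T)P, K_p = p_C / (p_A p_B^2).
Equating to 15.4 atm^-2 and solving on 0 < X < 1: X = 0.557.

X = 0.557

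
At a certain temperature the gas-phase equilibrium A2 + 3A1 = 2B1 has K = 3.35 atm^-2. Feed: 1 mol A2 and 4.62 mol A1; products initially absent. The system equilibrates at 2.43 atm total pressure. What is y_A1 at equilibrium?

Let X = conversion of A2 (basis 1 mol A2); extent of reaction ξ = X.
Moles: n_A2 = 1 − X; n_A1 = 4.62 − 3X; n_B1 = 2X.
Total moles n_T = 5.62 − 2X.
y_i = n_i/n_T, p_i = y_i·P. K = p_B1^2 / (p_A2 p_A1^3).
Equating to 3.35 atm^-2 and solving on 0 < X < 1: X = 0.804.
Then n_A1 = 2.21, n_T = 4.01, so y_A1 = 0.550.

y_A1 = 0.550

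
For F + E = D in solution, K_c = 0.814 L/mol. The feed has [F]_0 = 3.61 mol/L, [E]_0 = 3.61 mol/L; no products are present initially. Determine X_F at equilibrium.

Let X = conversion of F; extent ξ = 3.61·X mol/L.
Concentrations: [F] = 3.61 − 3.61X; [E] = 3.61 − 3.61X; [D] = 3.61X.
K_c = [D] / ([F] [E]).
Setting equal to 0.814 and solving for X on (0,1) gives X = 0.562.

X = 0.562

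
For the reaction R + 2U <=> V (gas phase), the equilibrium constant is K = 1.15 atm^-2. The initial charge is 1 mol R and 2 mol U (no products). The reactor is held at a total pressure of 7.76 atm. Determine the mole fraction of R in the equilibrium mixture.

y_R = 0.130

Basis: 1 mol R initially; let X = conversion of R. Extent ξ = X.
Mole table: n_R = 1 − X; n_U = 2 − 2X; n_V = X.
Summing: n_T = 3 − 2X.
Mole fractions y_i = n_i/n_T; K = p_V / (p_R p_U^2) with p_i = y_i·P.
Setting this equal to 1.15 atm^-2 and taking the physical root (0 < X < 1) gives X = 0.824.
Then n_R = 0.176, n_T = 1.35, so y_R = 0.130.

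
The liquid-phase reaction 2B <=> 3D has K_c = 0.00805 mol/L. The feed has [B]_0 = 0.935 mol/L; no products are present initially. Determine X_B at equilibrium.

X = 0.125

Let X = conversion of B; extent ξ = 0.935X/2 mol/L.
Concentrations: [B] = 0.935 − 0.935X; [D] = 1.4X.
K_c = [D]^3 / ([B]^2).
Solving K_c = 0.00805 for X ∈ (0,1): X = 0.125.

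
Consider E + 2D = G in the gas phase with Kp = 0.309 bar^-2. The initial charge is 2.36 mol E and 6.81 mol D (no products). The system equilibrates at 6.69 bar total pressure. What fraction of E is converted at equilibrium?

Basis: 2.36 mol E initially; let X = conversion of E. Extent ξ = 2.36X.
Moles: n_E = 2.36 − 2.36X; n_D = 6.81 − 4.72X; n_G = 2.36X.
Total moles n_T = 9.17 − 4.72X.
Mole fractions y_i = n_i/n_T; Kp = p_G / (p_E p_D^2) with p_i = y_i·P.
This yields a degree-3 equation in X; solving on (0,1), X = 0.812.

X = 0.812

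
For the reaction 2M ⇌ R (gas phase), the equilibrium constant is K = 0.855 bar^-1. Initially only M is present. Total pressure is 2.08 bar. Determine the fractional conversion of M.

Take 1 mol M as basis and let X be its fractional conversion, so ξ = 0.5X.
Moles: n_M = 1 − X; n_R = 0.5X.
n_T = Σnᵢ = 1 − 0.5X.
Mole fractions y_i = n_i/n_T; K = p_R / (p_M^2) with p_i = y_i·P.
Equating to 0.855 bar^-1 and solving on 0 < X < 1: X = 0.649.

X = 0.649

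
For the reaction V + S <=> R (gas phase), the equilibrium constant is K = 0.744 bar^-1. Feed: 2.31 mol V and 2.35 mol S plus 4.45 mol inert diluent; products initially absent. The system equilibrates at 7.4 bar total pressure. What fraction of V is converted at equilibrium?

X = 0.466

Basis: 2.31 mol V initially; let X = conversion of V. Extent ξ = 2.31X.
Mole table: n_V = 2.31 − 2.31X; n_S = 2.35 − 2.31X; n_R = 2.31X; n_I = 4.45 (inert).
n_T = Σnᵢ = 9.11 − 2.31X.
With p_i = (n_i/n_T)P, K = p_R / (p_V p_S).
Setting this equal to 0.744 bar^-1 and taking the physical root (0 < X < 1) gives X = 0.466.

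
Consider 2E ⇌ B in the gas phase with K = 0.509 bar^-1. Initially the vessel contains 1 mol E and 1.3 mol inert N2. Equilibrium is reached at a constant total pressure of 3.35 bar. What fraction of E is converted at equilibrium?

X = 0.468

Take 1 mol E as basis and let X be its fractional conversion, so ξ = 0.5X.
Species balance: n_E = 1 − X; n_B = 0.5X; n_I = 1.3 (inert).
n_T = Σnᵢ = 2.3 − 0.5X.
With p_i = (n_i/n_T)P, K = p_B / (p_E^2).
Equating to 0.509 bar^-1 and solving on 0 < X < 1: X = 0.468.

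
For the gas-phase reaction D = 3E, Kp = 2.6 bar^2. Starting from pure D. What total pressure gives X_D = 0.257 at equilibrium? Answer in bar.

Basis: 1 mol D initially; let X = conversion of D. Extent ξ = X.
At extent ξ: n_D = 1 − X; n_E = 3X.
n_T = Σnᵢ = 1 + 2X.
Kp = p_E^3 / (p_D) with p_i = (n_i/n_T)·P.
At X = 0.257: the mole-fraction product g(X) = Π y_i^ν_i = 0.2691. Since Kp = g(X)·P^{2}, P = (Kp/g)^(1/2) = (2.6/0.2691)^(1/2) = 3.11 bar.

P = 3.11 bar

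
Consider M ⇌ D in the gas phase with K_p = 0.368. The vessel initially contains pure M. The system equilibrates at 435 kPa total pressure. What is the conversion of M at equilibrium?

X = 0.269

Take 1 mol M as basis and let X be its fractional conversion, so ξ = X.
At extent ξ: n_M = 1 − X; n_D = X.
Total moles n_T = 1 (Δν = 0, constant).
y_i = n_i/n_T, p_i = y_i·P. K_p = p_D / (p_M).
Substituting and setting equal to 0.368 gives a polynomial in X; the root in (0,1) is X = 0.269.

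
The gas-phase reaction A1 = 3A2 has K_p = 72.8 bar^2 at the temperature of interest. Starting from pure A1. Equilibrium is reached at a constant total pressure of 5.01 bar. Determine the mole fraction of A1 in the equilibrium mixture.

y_A1 = 0.186

Basis: 1 mol A1 initially; let X = conversion of A1. Extent ξ = X.
Moles: n_A1 = 1 − X; n_A2 = 3X.
Total moles n_T = 1 + 2X.
With p_i = (n_i/n_T)P, K_p = p_A2^3 / (p_A1).
This yields a degree-3 equation in X; solving on (0,1), X = 0.593.
Then n_A1 = 0.407, n_T = 2.19, so y_A1 = 0.186.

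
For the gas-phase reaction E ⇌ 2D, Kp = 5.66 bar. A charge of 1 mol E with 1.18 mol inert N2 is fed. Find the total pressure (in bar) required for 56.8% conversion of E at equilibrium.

P = 5.21 bar

Let X = conversion of E (basis 1 mol E); extent of reaction ξ = X.
Species balance: n_E = 1 − X; n_D = 2X; n_I = 1.18 (inert).
Summing: n_T = 2.18 + X.
Kp = p_D^2 / (p_E) with p_i = (n_i/n_T)·P.
At X = 0.568: the mole-fraction product g(X) = Π y_i^ν_i = 1.087. Since Kp = g(X)·P^{1}, P = (Kp/g)^(1/1) = (5.66/1.087)^(1/1) = 5.21 bar.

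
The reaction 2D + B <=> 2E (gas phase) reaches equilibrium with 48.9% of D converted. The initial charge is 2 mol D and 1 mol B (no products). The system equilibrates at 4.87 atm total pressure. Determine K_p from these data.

K_p = 0.924 atm^-1

Take 2 mol D as basis and let X be its fractional conversion, so ξ = X.
At extent ξ: n_D = 2 − 2X; n_B = 1 − X; n_E = 2X.
n_T = Σnᵢ = 3 − X.
At X = 0.489: n_D = 1.02, n_B = 0.511, n_E = 0.978, n_T = 2.51.
p_i = (n_i/n_T)·P. K_p = p_E^2 / (p_D^2 p_B) = 0.924 atm^-1.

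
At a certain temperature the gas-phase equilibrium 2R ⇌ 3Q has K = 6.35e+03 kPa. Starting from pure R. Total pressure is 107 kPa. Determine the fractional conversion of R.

Basis: 1 mol R initially; let X = conversion of R. Extent ξ = 0.5X.
Species balance: n_R = 1 − X; n_Q = 1.5X.
Summing: n_T = 1 + 0.5X.
With p_i = (n_i/n_T)P, K = p_Q^3 / (p_R^2).
Equating to 6.35e+03 kPa and solving on 0 < X < 1: X = 0.845.

X = 0.845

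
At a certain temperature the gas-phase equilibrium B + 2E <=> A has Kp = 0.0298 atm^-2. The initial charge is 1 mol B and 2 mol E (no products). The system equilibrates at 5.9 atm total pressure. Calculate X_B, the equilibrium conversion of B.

X = 0.268

Take 1 mol B as basis and let X be its fractional conversion, so ξ = X.
Moles: n_B = 1 − X; n_E = 2 − 2X; n_A = X.
Summing: n_T = 3 − 2X.
With p_i = (n_i/n_T)P, Kp = p_A / (p_B p_E^2).
This yields a degree-3 equation in X; solving on (0,1), X = 0.268.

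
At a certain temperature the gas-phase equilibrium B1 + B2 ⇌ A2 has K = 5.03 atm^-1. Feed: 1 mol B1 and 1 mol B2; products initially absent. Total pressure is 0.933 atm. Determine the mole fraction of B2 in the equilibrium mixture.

y_B2 = 0.295

Basis: 1 mol B1 initially; let X = conversion of B1. Extent ξ = X.
Species balance: n_B1 = 1 − X; n_B2 = 1 − X; n_A2 = X.
Total moles n_T = 2 − X.
y_i = n_i/n_T, p_i = y_i·P. K = p_A2 / (p_B1 p_B2).
Substituting and setting equal to 5.03 atm^-1 gives a polynomial in X; the root in (0,1) is X = 0.581.
Then n_B2 = 0.419, n_T = 1.42, so y_B2 = 0.295.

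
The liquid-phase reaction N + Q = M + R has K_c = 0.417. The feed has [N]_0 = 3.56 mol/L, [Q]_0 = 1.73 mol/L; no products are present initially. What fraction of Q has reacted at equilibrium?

Let X = conversion of Q; extent ξ = 1.73·X mol/L.
Concentrations: [N] = 3.56 − 1.73X; [Q] = 1.73 − 1.73X; [M] = 1.73X; [R] = 1.73X.
K_c = [M] [R] / ([N] [Q]).
Setting equal to 0.417 and solving for X on (0,1) gives X = 0.540.

X = 0.540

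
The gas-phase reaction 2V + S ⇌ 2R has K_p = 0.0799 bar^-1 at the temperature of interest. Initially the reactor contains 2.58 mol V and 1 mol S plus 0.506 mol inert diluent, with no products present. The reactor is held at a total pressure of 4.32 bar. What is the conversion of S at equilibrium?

Let X = conversion of S (basis 1 mol S); extent of reaction ξ = X.
Species balance: n_V = 2.58 − 2X; n_S = 1 − X; n_R = 2X; n_I = 0.506 (inert).
Total moles n_T = 4.09 − X.
Mole fractions y_i = n_i/n_T; K_p = p_R^2 / (p_V^2 p_S) with p_i = y_i·P.
This yields a degree-3 equation in X; solving on (0,1), X = 0.264.

X = 0.264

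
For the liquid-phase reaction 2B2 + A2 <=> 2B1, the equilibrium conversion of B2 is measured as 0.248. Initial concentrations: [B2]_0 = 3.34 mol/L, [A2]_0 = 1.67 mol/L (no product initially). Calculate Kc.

Let X = conversion of B2.
Concentrations: [B2] = 3.34 − 3.34X; [A2] = 1.67 − 1.67X; [B1] = 3.34X.
At X = 0.248: [B2] = 2.51, [A2] = 1.26, [B1] = 0.828.
Kc = [B1]^2 / ([B2]^2 [A2]) = 0.0866 L/mol.

Kc = 0.0866 L/mol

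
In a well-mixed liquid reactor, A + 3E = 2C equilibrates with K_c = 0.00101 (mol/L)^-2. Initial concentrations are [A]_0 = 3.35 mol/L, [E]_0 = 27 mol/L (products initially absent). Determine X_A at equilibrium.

Let X = conversion of A; extent ξ = 3.35·X mol/L.
Concentrations: [A] = 3.35 − 3.35X; [E] = 27 − 10.1X; [C] = 6.7X.
K_c = [C]^2 / ([A] [E]^3).
Solving K_c = 0.00101 for X ∈ (0,1): X = 0.564.

X = 0.564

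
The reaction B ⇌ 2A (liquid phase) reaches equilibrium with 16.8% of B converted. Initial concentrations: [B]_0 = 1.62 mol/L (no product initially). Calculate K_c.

K_c = 0.22 mol/L

Let X = conversion of B.
Concentrations: [B] = 1.62 − 1.62X; [A] = 3.24X.
At X = 0.168: [B] = 1.35, [A] = 0.544.
K_c = [A]^2 / ([B]) = 0.22 mol/L.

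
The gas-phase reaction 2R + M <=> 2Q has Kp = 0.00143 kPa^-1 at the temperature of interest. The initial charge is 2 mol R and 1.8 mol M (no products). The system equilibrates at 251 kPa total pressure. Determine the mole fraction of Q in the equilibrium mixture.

Basis: 2 mol R initially; let X = conversion of R. Extent ξ = X.
At extent ξ: n_R = 2 − 2X; n_M = 1.8 − X; n_Q = 2X.
Summing: n_T = 3.8 − X.
Mole fractions y_i = n_i/n_T; Kp = p_Q^2 / (p_R^2 p_M) with p_i = y_i·P.
Setting this equal to 0.00143 kPa^-1 and taking the physical root (0 < X < 1) gives X = 0.282.
Then n_Q = 0.565, n_T = 3.52, so y_Q = 0.161.

y_Q = 0.161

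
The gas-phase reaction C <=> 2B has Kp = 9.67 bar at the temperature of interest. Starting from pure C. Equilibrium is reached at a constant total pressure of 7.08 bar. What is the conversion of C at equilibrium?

X = 0.505

Let X = conversion of C (basis 1 mol C); extent of reaction ξ = X.
Moles: n_C = 1 − X; n_B = 2X.
Summing: n_T = 1 + X.
With p_i = (n_i/n_T)P, Kp = p_B^2 / (p_C).
Substituting and setting equal to 9.67 bar gives a polynomial in X; the root in (0,1) is X = 0.505.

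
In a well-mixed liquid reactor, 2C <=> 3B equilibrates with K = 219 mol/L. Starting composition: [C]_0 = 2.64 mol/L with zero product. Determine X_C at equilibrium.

X = 0.844

Let X = conversion of C; extent ξ = 2.64X/2 mol/L.
Concentrations: [C] = 2.64 − 2.64X; [B] = 3.96X.
K = [B]^3 / ([C]^2).
Equating to 219 mol/L: the physical root is X = 0.844.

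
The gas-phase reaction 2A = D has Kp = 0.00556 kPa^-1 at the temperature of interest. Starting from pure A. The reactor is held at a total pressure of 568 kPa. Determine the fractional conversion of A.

X = 0.729

Basis: 1 mol A initially; let X = conversion of A. Extent ξ = 0.5X.
Moles: n_A = 1 − X; n_D = 0.5X.
Total moles n_T = 1 − 0.5X.
Mole fractions y_i = n_i/n_T; Kp = p_D / (p_A^2) with p_i = y_i·P.
Setting this equal to 0.00556 kPa^-1 and taking the physical root (0 < X < 1) gives X = 0.729.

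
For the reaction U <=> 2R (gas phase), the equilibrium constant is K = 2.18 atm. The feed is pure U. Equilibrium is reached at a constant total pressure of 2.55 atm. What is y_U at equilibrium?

y_U = 0.409

Let X = conversion of U (basis 1 mol U); extent of reaction ξ = X.
Mole table: n_U = 1 − X; n_R = 2X.
Total moles n_T = 1 + X.
y_i = n_i/n_T, p_i = y_i·P. K = p_R^2 / (p_U).
This yields a degree-2 equation in X; solving on (0,1), X = 0.420.
Then n_U = 0.58, n_T = 1.42, so y_U = 0.409.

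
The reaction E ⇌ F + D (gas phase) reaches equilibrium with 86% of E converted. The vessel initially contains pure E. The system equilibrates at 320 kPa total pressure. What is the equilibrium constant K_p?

K_p = 909 kPa

Let X = conversion of E (basis 1 mol E); extent of reaction ξ = X.
Species balance: n_E = 1 − X; n_F = X; n_D = X.
n_T = Σnᵢ = 1 + X.
At X = 0.86: n_E = 0.14, n_F = 0.86, n_D = 0.86, n_T = 1.86.
p_i = (n_i/n_T)·P. K_p = p_F p_D / (p_E) = 909 kPa.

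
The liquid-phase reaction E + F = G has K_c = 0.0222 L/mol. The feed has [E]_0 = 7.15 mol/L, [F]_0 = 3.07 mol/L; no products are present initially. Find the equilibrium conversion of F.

Let X = conversion of F; extent ξ = 3.07·X mol/L.
Concentrations: [E] = 7.15 − 3.07X; [F] = 3.07 − 3.07X; [G] = 3.07X.
K_c = [G] / ([E] [F]).
Equating to 0.0222 L/mol: the physical root is X = 0.130.

X = 0.130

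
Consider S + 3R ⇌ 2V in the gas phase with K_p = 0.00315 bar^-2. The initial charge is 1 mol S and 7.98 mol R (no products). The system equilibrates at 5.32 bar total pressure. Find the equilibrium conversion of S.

X = 0.285

Let X = conversion of S (basis 1 mol S); extent of reaction ξ = X.
Mole table: n_S = 1 − X; n_R = 7.98 − 3X; n_V = 2X.
n_T = Σnᵢ = 8.98 − 2X.
With p_i = (n_i/n_T)P, K_p = p_V^2 / (p_S p_R^3).
Substituting and setting equal to 0.00315 bar^-2 gives a polynomial in X; the root in (0,1) is X = 0.285.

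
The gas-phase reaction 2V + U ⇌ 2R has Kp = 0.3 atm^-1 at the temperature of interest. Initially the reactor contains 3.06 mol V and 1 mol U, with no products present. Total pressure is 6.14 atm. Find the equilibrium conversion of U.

X = 0.512

Take 1 mol U as basis and let X be its fractional conversion, so ξ = X.
Moles: n_V = 3.06 − 2X; n_U = 1 − X; n_R = 2X.
Total moles n_T = 4.06 − X.
Mole fractions y_i = n_i/n_T; Kp = p_R^2 / (p_V^2 p_U) with p_i = y_i·P.
Substituting and setting equal to 0.3 atm^-1 gives a polynomial in X; the root in (0,1) is X = 0.512.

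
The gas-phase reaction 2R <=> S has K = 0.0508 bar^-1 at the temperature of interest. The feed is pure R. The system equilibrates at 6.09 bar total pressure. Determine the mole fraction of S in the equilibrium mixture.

Take 1 mol R as basis and let X be its fractional conversion, so ξ = 0.5X.
Mole table: n_R = 1 − X; n_S = 0.5X.
n_T = Σnᵢ = 1 − 0.5X.
y_i = n_i/n_T, p_i = y_i·P. K = p_S / (p_R^2).
Substituting and setting equal to 0.0508 bar^-1 gives a polynomial in X; the root in (0,1) is X = 0.331.
Then n_S = 0.166, n_T = 0.834, so y_S = 0.199.

y_S = 0.199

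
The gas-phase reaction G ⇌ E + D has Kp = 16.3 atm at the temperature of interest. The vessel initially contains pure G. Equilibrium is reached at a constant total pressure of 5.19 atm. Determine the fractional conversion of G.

Basis: 1 mol G initially; let X = conversion of G. Extent ξ = X.
Mole table: n_G = 1 − X; n_E = X; n_D = X.
n_T = Σnᵢ = 1 + X.
y_i = n_i/n_T, p_i = y_i·P. Kp = p_E p_D / (p_G).
This yields a degree-2 equation in X; solving on (0,1), X = 0.871.

X = 0.871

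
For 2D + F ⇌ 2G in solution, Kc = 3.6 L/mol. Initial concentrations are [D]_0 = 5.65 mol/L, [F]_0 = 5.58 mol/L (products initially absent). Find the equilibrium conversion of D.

Let X = conversion of D; extent ξ = 5.65X/2 mol/L.
Concentrations: [D] = 5.65 − 5.65X; [F] = 5.58 − 2.83X; [G] = 5.65X.
Kc = [G]^2 / ([D]^2 [F]).
Equating to 3.6 L/mol: the physical root is X = 0.777.

X = 0.777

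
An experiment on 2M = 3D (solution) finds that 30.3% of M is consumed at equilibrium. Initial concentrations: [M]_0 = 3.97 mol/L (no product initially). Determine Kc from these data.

Kc = 0.767 mol/L

Let X = conversion of M.
Concentrations: [M] = 3.97 − 3.97X; [D] = 5.96X.
At X = 0.303: [M] = 2.77, [D] = 1.8.
Kc = [D]^3 / ([M]^2) = 0.767 mol/L.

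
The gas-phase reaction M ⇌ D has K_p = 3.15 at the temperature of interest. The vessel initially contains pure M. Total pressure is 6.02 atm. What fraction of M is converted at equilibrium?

Take 1 mol M as basis and let X be its fractional conversion, so ξ = X.
Mole table: n_M = 1 − X; n_D = X.
Since Δν = 0, n_T = 1 throughout.
y_i = n_i/n_T, p_i = y_i·P. K_p = p_D / (p_M).
Substituting and setting equal to 3.15 gives a polynomial in X; the root in (0,1) is X = 0.759.

X = 0.759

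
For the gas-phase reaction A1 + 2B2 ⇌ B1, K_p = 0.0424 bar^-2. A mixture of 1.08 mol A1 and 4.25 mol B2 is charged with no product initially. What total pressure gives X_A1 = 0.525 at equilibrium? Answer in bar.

Take 1.08 mol A1 as basis and let X be its fractional conversion, so ξ = 1.08X.
Species balance: n_A1 = 1.08 − 1.08X; n_B2 = 4.25 − 2.16X; n_B1 = 1.08X.
Summing: n_T = 5.33 − 2.16X.
K_p = p_B1 / (p_A1 p_B2^2) with p_i = (n_i/n_T)·P.
At X = 0.525: the mole-fraction product g(X) = Π y_i^ν_i = 2.004. Since K_p = g(X)·P^{-2}, P = (g/K_p)^(1/2) = (2.004/0.0424)^(1/2) = 6.88 bar.

P = 6.88 bar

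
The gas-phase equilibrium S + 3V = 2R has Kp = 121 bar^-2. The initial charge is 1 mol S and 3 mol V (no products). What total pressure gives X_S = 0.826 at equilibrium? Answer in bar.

Basis: 1 mol S initially; let X = conversion of S. Extent ξ = X.
Moles: n_S = 1 − X; n_V = 3 − 3X; n_R = 2X.
Summing: n_T = 4 − 2X.
Kp = p_R^2 / (p_S p_V^3) with p_i = (n_i/n_T)·P.
At X = 0.826: the mole-fraction product g(X) = Π y_i^ν_i = 607.9. Since Kp = g(X)·P^{-2}, P = (g/Kp)^(1/2) = (607.9/121)^(1/2) = 2.24 bar.

P = 2.24 bar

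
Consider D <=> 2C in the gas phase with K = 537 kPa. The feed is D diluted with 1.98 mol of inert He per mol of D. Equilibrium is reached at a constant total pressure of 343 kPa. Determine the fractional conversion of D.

X = 0.679

Take 1 mol D as basis and let X be its fractional conversion, so ξ = X.
Mole table: n_D = 1 − X; n_C = 2X; n_I = 1.98 (inert).
n_T = Σnᵢ = 2.98 + X.
y_i = n_i/n_T, p_i = y_i·P. K = p_C^2 / (p_D).
Substituting and setting equal to 537 kPa gives a polynomial in X; the root in (0,1) is X = 0.679.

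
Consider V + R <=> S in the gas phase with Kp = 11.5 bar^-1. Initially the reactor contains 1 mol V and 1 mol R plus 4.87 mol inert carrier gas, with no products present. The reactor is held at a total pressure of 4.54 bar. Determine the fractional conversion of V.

X = 0.710

Basis: 1 mol V initially; let X = conversion of V. Extent ξ = X.
Moles: n_V = 1 − X; n_R = 1 − X; n_S = X; n_I = 4.87 (inert).
Total moles n_T = 6.87 − X.
Mole fractions y_i = n_i/n_T; Kp = p_S / (p_V p_R) with p_i = y_i·P.
Substituting and setting equal to 11.5 bar^-1 gives a polynomial in X; the root in (0,1) is X = 0.710.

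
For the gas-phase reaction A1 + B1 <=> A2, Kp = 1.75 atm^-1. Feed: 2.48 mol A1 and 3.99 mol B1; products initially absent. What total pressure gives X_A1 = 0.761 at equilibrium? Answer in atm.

P = 3.97 atm

Let X = conversion of A1 (basis 2.48 mol A1); extent of reaction ξ = 2.48X.
Mole table: n_A1 = 2.48 − 2.48X; n_B1 = 3.99 − 2.48X; n_A2 = 2.48X.
Summing: n_T = 6.47 − 2.48X.
Kp = p_A2 / (p_A1 p_B1) with p_i = (n_i/n_T)·P.
At X = 0.761: the mole-fraction product g(X) = Π y_i^ν_i = 6.94. Since Kp = g(X)·P^{-1}, P = (g/Kp)^(1/1) = (6.94/1.75)^(1/1) = 3.97 atm.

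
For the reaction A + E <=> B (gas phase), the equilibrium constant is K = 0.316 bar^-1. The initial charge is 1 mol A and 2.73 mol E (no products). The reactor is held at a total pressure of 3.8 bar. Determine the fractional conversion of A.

X = 0.455

Basis: 1 mol A initially; let X = conversion of A. Extent ξ = X.
At extent ξ: n_A = 1 − X; n_E = 2.73 − X; n_B = X.
Total moles n_T = 3.73 − X.
y_i = n_i/n_T, p_i = y_i·P. K = p_B / (p_A p_E).
This yields a degree-2 equation in X; solving on (0,1), X = 0.455.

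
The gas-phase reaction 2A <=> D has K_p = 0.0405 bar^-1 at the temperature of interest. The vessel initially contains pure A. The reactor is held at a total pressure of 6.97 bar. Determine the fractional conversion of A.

X = 0.315

Basis: 1 mol A initially; let X = conversion of A. Extent ξ = 0.5X.
Species balance: n_A = 1 − X; n_D = 0.5X.
Summing: n_T = 1 − 0.5X.
Mole fractions y_i = n_i/n_T; K_p = p_D / (p_A^2) with p_i = y_i·P.
Substituting and setting equal to 0.0405 bar^-1 gives a polynomial in X; the root in (0,1) is X = 0.315.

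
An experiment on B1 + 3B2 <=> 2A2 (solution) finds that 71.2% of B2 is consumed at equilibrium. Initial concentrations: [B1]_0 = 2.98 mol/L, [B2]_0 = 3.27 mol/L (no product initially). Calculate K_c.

K_c = 1.31 (mol/L)^-2

Let X = conversion of B2.
Concentrations: [B1] = 2.98 − 1.09X; [B2] = 3.27 − 3.27X; [A2] = 2.18X.
At X = 0.712: [B1] = 2.2, [B2] = 0.942, [A2] = 1.55.
K_c = [A2]^2 / ([B1] [B2]^3) = 1.31 (mol/L)^-2.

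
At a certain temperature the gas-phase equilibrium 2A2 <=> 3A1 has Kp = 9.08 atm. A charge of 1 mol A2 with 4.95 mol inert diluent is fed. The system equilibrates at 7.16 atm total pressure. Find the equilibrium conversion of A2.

X = 0.655

Let X = conversion of A2 (basis 1 mol A2); extent of reaction ξ = 0.5X.
Species balance: n_A2 = 1 − X; n_A1 = 1.5X; n_I = 4.95 (inert).
n_T = Σnᵢ = 5.95 + 0.5X.
Mole fractions y_i = n_i/n_T; Kp = p_A1^3 / (p_A2^2) with p_i = y_i·P.
Setting this equal to 9.08 atm and taking the physical root (0 < X < 1) gives X = 0.655.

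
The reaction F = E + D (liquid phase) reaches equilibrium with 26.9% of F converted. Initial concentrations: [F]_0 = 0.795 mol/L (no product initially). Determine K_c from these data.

Let X = conversion of F.
Concentrations: [F] = 0.795 − 0.795X; [E] = 0.795X; [D] = 0.795X.
At X = 0.269: [F] = 0.581, [E] = 0.214, [D] = 0.214.
K_c = [E] [D] / ([F]) = 0.0787 mol/L.

K_c = 0.0787 mol/L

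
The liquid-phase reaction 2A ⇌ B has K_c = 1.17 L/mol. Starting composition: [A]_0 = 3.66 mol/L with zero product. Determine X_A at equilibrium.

Let X = conversion of A; extent ξ = 3.66X/2 mol/L.
Concentrations: [A] = 3.66 − 3.66X; [B] = 1.83X.
K_c = [B] / ([A]^2).
Setting equal to 1.17 and solving for X on (0,1) gives X = 0.712.

X = 0.712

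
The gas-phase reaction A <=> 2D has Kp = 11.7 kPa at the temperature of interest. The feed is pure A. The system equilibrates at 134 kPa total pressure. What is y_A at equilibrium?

Take 1 mol A as basis and let X be its fractional conversion, so ξ = X.
Moles: n_A = 1 − X; n_D = 2X.
Total moles n_T = 1 + X.
y_i = n_i/n_T, p_i = y_i·P. Kp = p_D^2 / (p_A).
Equating to 11.7 kPa and solving on 0 < X < 1: X = 0.146.
Then n_A = 0.854, n_T = 1.15, so y_A = 0.745.

y_A = 0.745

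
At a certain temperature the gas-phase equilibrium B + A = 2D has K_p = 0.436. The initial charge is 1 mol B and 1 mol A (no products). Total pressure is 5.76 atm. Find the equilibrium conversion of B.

X = 0.248

Basis: 1 mol B initially; let X = conversion of B. Extent ξ = X.
Mole table: n_B = 1 − X; n_A = 1 − X; n_D = 2X.
n_T stays at 2 (no change in mole number).
With p_i = (n_i/n_T)P, K_p = p_D^2 / (p_B p_A).
Equating to 0.436 and solving on 0 < X < 1: X = 0.248.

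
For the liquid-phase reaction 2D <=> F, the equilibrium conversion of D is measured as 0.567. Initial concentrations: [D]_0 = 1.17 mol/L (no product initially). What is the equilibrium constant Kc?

Let X = conversion of D.
Concentrations: [D] = 1.17 − 1.17X; [F] = 0.585X.
At X = 0.567: [D] = 0.507, [F] = 0.332.
Kc = [F] / ([D]^2) = 1.29 L/mol.

Kc = 1.29 L/mol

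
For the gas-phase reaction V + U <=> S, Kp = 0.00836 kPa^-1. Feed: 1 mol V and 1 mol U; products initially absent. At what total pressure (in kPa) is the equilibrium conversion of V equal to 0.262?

P = 100 kPa

Take 1 mol V as basis and let X be its fractional conversion, so ξ = X.
Mole table: n_V = 1 − X; n_U = 1 − X; n_S = X.
Summing: n_T = 2 − X.
Kp = p_S / (p_V p_U) with p_i = (n_i/n_T)·P.
At X = 0.262: the mole-fraction product g(X) = Π y_i^ν_i = 0.8361. Since Kp = g(X)·P^{-1}, P = (g/Kp)^(1/1) = (0.8361/0.00836)^(1/1) = 100 kPa.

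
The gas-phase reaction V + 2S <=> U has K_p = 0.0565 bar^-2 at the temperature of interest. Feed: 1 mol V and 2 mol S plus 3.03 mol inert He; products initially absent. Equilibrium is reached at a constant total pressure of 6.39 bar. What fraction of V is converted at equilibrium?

X = 0.165

Take 1 mol V as basis and let X be its fractional conversion, so ξ = X.
Mole table: n_V = 1 − X; n_S = 2 − 2X; n_U = X; n_I = 3.03 (inert).
n_T = Σnᵢ = 6.03 − 2X.
y_i = n_i/n_T, p_i = y_i·P. K_p = p_U / (p_V p_S^2).
This yields a degree-3 equation in X; solving on (0,1), X = 0.165.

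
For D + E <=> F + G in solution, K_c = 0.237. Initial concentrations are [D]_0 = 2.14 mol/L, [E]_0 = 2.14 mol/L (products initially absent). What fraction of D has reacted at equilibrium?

Let X = conversion of D; extent ξ = 2.14·X mol/L.
Concentrations: [D] = 2.14 − 2.14X; [E] = 2.14 − 2.14X; [F] = 2.14X; [G] = 2.14X.
K_c = [F] [G] / ([D] [E]).
Setting equal to 0.237 and solving for X on (0,1) gives X = 0.327.

X = 0.327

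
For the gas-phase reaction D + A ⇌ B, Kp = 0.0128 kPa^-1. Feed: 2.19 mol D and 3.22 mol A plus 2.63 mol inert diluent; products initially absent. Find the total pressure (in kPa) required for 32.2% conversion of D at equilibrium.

P = 108 kPa

Take 2.19 mol D as basis and let X be its fractional conversion, so ξ = 2.19X.
Moles: n_D = 2.19 − 2.19X; n_A = 3.22 − 2.19X; n_B = 2.19X; n_I = 2.63 (inert).
n_T = Σnᵢ = 8.04 − 2.19X.
Kp = p_B / (p_D p_A) with p_i = (n_i/n_T)·P.
At X = 0.322: the mole-fraction product g(X) = Π y_i^ν_i = 1.385. Since Kp = g(X)·P^{-1}, P = (g/Kp)^(1/1) = (1.385/0.0128)^(1/1) = 108 kPa.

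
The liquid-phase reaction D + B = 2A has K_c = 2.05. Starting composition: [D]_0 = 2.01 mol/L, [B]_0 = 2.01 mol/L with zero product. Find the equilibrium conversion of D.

X = 0.417

Let X = conversion of D; extent ξ = 2.01·X mol/L.
Concentrations: [D] = 2.01 − 2.01X; [B] = 2.01 − 2.01X; [A] = 4.02X.
K_c = [A]^2 / ([D] [B]).
Setting equal to 2.05 and solving for X on (0,1) gives X = 0.417.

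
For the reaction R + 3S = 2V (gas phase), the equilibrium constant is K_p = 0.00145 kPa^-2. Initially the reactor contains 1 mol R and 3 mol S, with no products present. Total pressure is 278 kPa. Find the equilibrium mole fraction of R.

y_R = 0.103

Take 1 mol R as basis and let X be its fractional conversion, so ξ = X.
Moles: n_R = 1 − X; n_S = 3 − 3X; n_V = 2X.
Summing: n_T = 4 − 2X.
y_i = n_i/n_T, p_i = y_i·P. K_p = p_V^2 / (p_R p_S^3).
Equating to 0.00145 kPa^-2 and solving on 0 < X < 1: X = 0.740.
Then n_R = 0.26, n_T = 2.52, so y_R = 0.103.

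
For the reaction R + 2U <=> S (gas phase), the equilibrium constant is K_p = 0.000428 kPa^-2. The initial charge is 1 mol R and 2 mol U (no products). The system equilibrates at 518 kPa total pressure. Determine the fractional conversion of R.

X = 0.854

Take 1 mol R as basis and let X be its fractional conversion, so ξ = X.
Moles: n_R = 1 − X; n_U = 2 − 2X; n_S = X.
Summing: n_T = 3 − 2X.
Mole fractions y_i = n_i/n_T; K_p = p_S / (p_R p_U^2) with p_i = y_i·P.
This yields a degree-3 equation in X; solving on (0,1), X = 0.854.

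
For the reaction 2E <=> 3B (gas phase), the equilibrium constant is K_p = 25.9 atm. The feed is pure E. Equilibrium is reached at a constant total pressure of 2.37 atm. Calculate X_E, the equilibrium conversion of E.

X = 0.713

Take 1 mol E as basis and let X be its fractional conversion, so ξ = 0.5X.
Mole table: n_E = 1 − X; n_B = 1.5X.
Summing: n_T = 1 + 0.5X.
y_i = n_i/n_T, p_i = y_i·P. K_p = p_B^3 / (p_E^2).
Substituting and setting equal to 25.9 atm gives a polynomial in X; the root in (0,1) is X = 0.713.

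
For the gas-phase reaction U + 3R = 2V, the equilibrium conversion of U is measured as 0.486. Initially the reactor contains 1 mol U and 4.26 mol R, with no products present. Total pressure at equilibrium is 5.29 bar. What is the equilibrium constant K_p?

Basis: 1 mol U initially; let X = conversion of U. Extent ξ = X.
Species balance: n_U = 1 − X; n_R = 4.26 − 3X; n_V = 2X.
n_T = Σnᵢ = 5.26 − 2X.
At X = 0.486: n_U = 0.514, n_R = 2.8, n_V = 0.972, n_T = 4.29.
p_i = (n_i/n_T)·P. K_p = p_V^2 / (p_U p_R^3) = 0.0549 bar^-2.

K_p = 0.0549 bar^-2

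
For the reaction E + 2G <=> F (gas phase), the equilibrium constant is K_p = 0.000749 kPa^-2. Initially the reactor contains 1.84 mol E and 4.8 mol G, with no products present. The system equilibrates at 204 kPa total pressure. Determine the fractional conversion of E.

Basis: 1.84 mol E initially; let X = conversion of E. Extent ξ = 1.84X.
Species balance: n_E = 1.84 − 1.84X; n_G = 4.8 − 3.68X; n_F = 1.84X.
n_T = Σnᵢ = 6.64 − 3.68X.
y_i = n_i/n_T, p_i = y_i·P. K_p = p_F / (p_E p_G^2).
Equating to 0.000749 kPa^-2 and solving on 0 < X < 1: X = 0.871.

X = 0.871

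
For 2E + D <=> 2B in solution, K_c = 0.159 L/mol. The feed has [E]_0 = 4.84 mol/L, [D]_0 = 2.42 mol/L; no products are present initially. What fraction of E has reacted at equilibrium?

X = 0.336

Let X = conversion of E; extent ξ = 4.84X/2 mol/L.
Concentrations: [E] = 4.84 − 4.84X; [D] = 2.42 − 2.42X; [B] = 4.84X.
K_c = [B]^2 / ([E]^2 [D]).
Setting equal to 0.159 and solving for X on (0,1) gives X = 0.336.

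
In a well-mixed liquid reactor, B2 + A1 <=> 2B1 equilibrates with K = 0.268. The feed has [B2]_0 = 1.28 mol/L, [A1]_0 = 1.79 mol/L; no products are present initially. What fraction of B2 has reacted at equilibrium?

X = 0.242

Let X = conversion of B2; extent ξ = 1.28·X mol/L.
Concentrations: [B2] = 1.28 − 1.28X; [A1] = 1.79 − 1.28X; [B1] = 2.56X.
K = [B1]^2 / ([B2] [A1]).
Equating to 0.268: the physical root is X = 0.242.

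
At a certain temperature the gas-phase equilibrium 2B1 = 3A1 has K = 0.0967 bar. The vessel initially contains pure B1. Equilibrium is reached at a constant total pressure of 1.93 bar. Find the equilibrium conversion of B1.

X = 0.216

Let X = conversion of B1 (basis 1 mol B1); extent of reaction ξ = 0.5X.
Mole table: n_B1 = 1 − X; n_A1 = 1.5X.
Summing: n_T = 1 + 0.5X.
Mole fractions y_i = n_i/n_T; K = p_A1^3 / (p_B1^2) with p_i = y_i·P.
Equating to 0.0967 bar and solving on 0 < X < 1: X = 0.216.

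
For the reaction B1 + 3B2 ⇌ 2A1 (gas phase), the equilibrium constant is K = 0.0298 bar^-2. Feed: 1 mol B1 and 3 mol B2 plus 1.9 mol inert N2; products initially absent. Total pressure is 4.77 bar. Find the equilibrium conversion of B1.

Take 1 mol B1 as basis and let X be its fractional conversion, so ξ = X.
Mole table: n_B1 = 1 − X; n_B2 = 3 − 3X; n_A1 = 2X; n_I = 1.9 (inert).
Summing: n_T = 5.9 − 2X.
Mole fractions y_i = n_i/n_T; K = p_A1^2 / (p_B1 p_B2^3) with p_i = y_i·P.
Equating to 0.0298 bar^-2 and solving on 0 < X < 1: X = 0.232.

X = 0.232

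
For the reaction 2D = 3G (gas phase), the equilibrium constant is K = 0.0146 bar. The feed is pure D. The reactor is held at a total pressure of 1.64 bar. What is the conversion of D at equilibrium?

X = 0.129

Take 1 mol D as basis and let X be its fractional conversion, so ξ = 0.5X.
Mole table: n_D = 1 − X; n_G = 1.5X.
n_T = Σnᵢ = 1 + 0.5X.
y_i = n_i/n_T, p_i = y_i·P. K = p_G^3 / (p_D^2).
This yields a degree-3 equation in X; solving on (0,1), X = 0.129.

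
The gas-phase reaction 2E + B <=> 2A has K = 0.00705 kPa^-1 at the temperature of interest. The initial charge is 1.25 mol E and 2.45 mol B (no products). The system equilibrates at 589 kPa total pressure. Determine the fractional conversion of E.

X = 0.617

Basis: 1.25 mol E initially; let X = conversion of E. Extent ξ = 0.625X.
Moles: n_E = 1.25 − 1.25X; n_B = 2.45 − 0.625X; n_A = 1.25X.
Summing: n_T = 3.7 − 0.625X.
Mole fractions y_i = n_i/n_T; K = p_A^2 / (p_E^2 p_B) with p_i = y_i·P.
Substituting and setting equal to 0.00705 kPa^-1 gives a polynomial in X; the root in (0,1) is X = 0.617.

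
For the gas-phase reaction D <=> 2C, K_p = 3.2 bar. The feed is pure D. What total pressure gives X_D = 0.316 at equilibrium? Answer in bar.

Take 1 mol D as basis and let X be its fractional conversion, so ξ = X.
At extent ξ: n_D = 1 − X; n_C = 2X.
n_T = Σnᵢ = 1 + X.
K_p = p_C^2 / (p_D) with p_i = (n_i/n_T)·P.
At X = 0.316: the mole-fraction product g(X) = Π y_i^ν_i = 0.4437. Since K_p = g(X)·P^{1}, P = (K_p/g)^(1/1) = (3.2/0.4437)^(1/1) = 7.21 bar.

P = 7.21 bar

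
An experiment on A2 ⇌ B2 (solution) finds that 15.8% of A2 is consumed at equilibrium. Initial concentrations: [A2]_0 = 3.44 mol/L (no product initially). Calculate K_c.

Let X = conversion of A2.
Concentrations: [A2] = 3.44 − 3.44X; [B2] = 3.44X.
At X = 0.158: [A2] = 2.9, [B2] = 0.544.
K_c = [B2] / ([A2]) = 0.188.

K_c = 0.188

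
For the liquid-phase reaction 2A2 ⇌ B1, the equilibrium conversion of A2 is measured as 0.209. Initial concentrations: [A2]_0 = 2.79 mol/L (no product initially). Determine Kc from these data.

Kc = 0.0599 L/mol

Let X = conversion of A2.
Concentrations: [A2] = 2.79 − 2.79X; [B1] = 1.4X.
At X = 0.209: [A2] = 2.21, [B1] = 0.292.
Kc = [B1] / ([A2]^2) = 0.0599 L/mol.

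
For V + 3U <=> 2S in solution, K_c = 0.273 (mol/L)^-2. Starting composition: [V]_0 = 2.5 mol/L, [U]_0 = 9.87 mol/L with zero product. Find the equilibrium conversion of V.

Let X = conversion of V; extent ξ = 2.5·X mol/L.
Concentrations: [V] = 2.5 − 2.5X; [U] = 9.87 − 7.5X; [S] = 5X.
K_c = [S]^2 / ([V] [U]^3).
Equating to 0.273 (mol/L)^-2: the physical root is X = 0.744.

X = 0.744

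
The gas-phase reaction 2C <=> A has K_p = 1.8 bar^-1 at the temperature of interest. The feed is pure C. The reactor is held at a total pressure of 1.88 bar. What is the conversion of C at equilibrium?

X = 0.738

Let X = conversion of C (basis 1 mol C); extent of reaction ξ = 0.5X.
Mole table: n_C = 1 − X; n_A = 0.5X.
Summing: n_T = 1 − 0.5X.
With p_i = (n_i/n_T)P, K_p = p_A / (p_C^2).
Setting this equal to 1.8 bar^-1 and taking the physical root (0 < X < 1) gives X = 0.738.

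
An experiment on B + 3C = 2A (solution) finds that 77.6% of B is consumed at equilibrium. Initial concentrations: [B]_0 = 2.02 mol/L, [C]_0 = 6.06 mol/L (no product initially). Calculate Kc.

Kc = 8.68 (mol/L)^-2

Let X = conversion of B.
Concentrations: [B] = 2.02 − 2.02X; [C] = 6.06 − 6.06X; [A] = 4.04X.
At X = 0.776: [B] = 0.452, [C] = 1.36, [A] = 3.14.
Kc = [A]^2 / ([B] [C]^3) = 8.68 (mol/L)^-2.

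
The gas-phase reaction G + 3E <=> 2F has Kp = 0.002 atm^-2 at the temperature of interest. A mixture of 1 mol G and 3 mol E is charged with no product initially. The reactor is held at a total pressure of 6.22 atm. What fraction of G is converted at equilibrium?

Let X = conversion of G (basis 1 mol G); extent of reaction ξ = X.
Moles: n_G = 1 − X; n_E = 3 − 3X; n_F = 2X.
Summing: n_T = 4 − 2X.
Mole fractions y_i = n_i/n_T; Kp = p_F^2 / (p_G p_E^3) with p_i = y_i·P.
This yields a degree-4 equation in X; solving on (0,1), X = 0.143.

X = 0.143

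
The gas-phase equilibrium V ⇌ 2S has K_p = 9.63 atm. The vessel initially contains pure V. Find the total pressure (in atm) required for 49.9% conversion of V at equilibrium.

P = 7.26 atm

Take 1 mol V as basis and let X be its fractional conversion, so ξ = X.
Species balance: n_V = 1 − X; n_S = 2X.
Total moles n_T = 1 + X.
K_p = p_S^2 / (p_V) with p_i = (n_i/n_T)·P.
At X = 0.499: the mole-fraction product g(X) = Π y_i^ν_i = 1.326. Since K_p = g(X)·P^{1}, P = (K_p/g)^(1/1) = (9.63/1.326)^(1/1) = 7.26 atm.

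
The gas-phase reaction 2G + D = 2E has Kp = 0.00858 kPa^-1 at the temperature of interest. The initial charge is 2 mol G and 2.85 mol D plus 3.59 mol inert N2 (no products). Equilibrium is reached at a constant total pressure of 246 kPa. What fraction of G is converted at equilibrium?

Let X = conversion of G (basis 2 mol G); extent of reaction ξ = X.
At extent ξ: n_G = 2 − 2X; n_D = 2.85 − X; n_E = 2X; n_I = 3.59 (inert).
n_T = Σnᵢ = 8.44 − X.
With p_i = (n_i/n_T)P, Kp = p_E^2 / (p_G^2 p_D).
This yields a degree-3 equation in X; solving on (0,1), X = 0.444.

X = 0.444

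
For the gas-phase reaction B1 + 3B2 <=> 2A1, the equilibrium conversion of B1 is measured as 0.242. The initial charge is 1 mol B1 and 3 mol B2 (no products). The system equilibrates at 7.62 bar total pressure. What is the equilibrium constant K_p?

K_p = 0.0056 bar^-2

Take 1 mol B1 as basis and let X be its fractional conversion, so ξ = X.
Mole table: n_B1 = 1 − X; n_B2 = 3 − 3X; n_A1 = 2X.
Summing: n_T = 4 − 2X.
At X = 0.242: n_B1 = 0.758, n_B2 = 2.27, n_A1 = 0.484, n_T = 3.52.
p_i = (n_i/n_T)·P. K_p = p_A1^2 / (p_B1 p_B2^3) = 0.0056 bar^-2.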